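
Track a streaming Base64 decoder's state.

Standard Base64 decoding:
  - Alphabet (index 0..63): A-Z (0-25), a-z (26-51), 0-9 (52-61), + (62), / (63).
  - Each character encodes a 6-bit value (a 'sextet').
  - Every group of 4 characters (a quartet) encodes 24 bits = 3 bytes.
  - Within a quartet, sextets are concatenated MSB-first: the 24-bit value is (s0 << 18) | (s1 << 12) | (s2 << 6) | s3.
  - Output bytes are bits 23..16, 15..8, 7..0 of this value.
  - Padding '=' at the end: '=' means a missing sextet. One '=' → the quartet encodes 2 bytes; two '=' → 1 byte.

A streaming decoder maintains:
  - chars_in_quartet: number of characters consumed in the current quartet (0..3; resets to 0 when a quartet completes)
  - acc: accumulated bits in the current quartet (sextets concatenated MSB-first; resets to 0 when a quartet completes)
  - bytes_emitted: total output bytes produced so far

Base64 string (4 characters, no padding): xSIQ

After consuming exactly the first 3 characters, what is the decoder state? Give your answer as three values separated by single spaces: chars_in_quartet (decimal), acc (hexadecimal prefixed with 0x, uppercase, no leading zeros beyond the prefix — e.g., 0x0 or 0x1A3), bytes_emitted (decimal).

After char 0 ('x'=49): chars_in_quartet=1 acc=0x31 bytes_emitted=0
After char 1 ('S'=18): chars_in_quartet=2 acc=0xC52 bytes_emitted=0
After char 2 ('I'=8): chars_in_quartet=3 acc=0x31488 bytes_emitted=0

Answer: 3 0x31488 0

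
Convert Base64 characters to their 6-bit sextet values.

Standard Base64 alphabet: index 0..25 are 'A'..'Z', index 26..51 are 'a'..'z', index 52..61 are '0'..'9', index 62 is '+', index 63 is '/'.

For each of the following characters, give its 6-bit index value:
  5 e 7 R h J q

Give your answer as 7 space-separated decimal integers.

'5': 0..9 range, 52 + ord('5') − ord('0') = 57
'e': a..z range, 26 + ord('e') − ord('a') = 30
'7': 0..9 range, 52 + ord('7') − ord('0') = 59
'R': A..Z range, ord('R') − ord('A') = 17
'h': a..z range, 26 + ord('h') − ord('a') = 33
'J': A..Z range, ord('J') − ord('A') = 9
'q': a..z range, 26 + ord('q') − ord('a') = 42

Answer: 57 30 59 17 33 9 42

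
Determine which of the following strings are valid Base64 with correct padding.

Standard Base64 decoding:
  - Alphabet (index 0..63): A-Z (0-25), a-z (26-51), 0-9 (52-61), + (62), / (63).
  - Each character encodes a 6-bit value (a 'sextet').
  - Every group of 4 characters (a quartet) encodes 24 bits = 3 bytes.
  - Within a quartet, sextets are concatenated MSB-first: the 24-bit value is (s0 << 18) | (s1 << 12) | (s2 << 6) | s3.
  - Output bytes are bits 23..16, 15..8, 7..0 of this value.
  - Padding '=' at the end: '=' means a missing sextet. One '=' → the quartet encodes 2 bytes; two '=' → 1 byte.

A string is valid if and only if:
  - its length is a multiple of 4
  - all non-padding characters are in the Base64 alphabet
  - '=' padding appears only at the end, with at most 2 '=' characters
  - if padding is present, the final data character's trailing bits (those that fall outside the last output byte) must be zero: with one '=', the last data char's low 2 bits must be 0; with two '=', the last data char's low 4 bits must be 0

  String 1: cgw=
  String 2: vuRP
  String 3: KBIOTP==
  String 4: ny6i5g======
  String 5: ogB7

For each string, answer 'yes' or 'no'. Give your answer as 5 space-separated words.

Answer: yes yes no no yes

Derivation:
String 1: 'cgw=' → valid
String 2: 'vuRP' → valid
String 3: 'KBIOTP==' → invalid (bad trailing bits)
String 4: 'ny6i5g======' → invalid (6 pad chars (max 2))
String 5: 'ogB7' → valid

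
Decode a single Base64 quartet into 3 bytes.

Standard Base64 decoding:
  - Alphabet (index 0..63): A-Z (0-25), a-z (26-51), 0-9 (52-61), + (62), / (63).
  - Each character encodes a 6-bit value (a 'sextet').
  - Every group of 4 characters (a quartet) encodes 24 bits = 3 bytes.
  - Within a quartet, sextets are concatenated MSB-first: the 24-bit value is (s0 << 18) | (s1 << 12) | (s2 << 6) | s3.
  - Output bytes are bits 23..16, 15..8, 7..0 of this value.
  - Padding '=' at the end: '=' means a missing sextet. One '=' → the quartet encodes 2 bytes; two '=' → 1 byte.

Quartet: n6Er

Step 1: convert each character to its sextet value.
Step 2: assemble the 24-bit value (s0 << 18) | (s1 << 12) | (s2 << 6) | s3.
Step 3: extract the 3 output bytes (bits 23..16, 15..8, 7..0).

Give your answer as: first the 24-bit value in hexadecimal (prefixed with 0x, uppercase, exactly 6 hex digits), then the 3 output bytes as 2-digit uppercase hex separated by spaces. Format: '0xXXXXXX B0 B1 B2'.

Sextets: n=39, 6=58, E=4, r=43
24-bit: (39<<18) | (58<<12) | (4<<6) | 43
      = 0x9C0000 | 0x03A000 | 0x000100 | 0x00002B
      = 0x9FA12B
Bytes: (v>>16)&0xFF=9F, (v>>8)&0xFF=A1, v&0xFF=2B

Answer: 0x9FA12B 9F A1 2B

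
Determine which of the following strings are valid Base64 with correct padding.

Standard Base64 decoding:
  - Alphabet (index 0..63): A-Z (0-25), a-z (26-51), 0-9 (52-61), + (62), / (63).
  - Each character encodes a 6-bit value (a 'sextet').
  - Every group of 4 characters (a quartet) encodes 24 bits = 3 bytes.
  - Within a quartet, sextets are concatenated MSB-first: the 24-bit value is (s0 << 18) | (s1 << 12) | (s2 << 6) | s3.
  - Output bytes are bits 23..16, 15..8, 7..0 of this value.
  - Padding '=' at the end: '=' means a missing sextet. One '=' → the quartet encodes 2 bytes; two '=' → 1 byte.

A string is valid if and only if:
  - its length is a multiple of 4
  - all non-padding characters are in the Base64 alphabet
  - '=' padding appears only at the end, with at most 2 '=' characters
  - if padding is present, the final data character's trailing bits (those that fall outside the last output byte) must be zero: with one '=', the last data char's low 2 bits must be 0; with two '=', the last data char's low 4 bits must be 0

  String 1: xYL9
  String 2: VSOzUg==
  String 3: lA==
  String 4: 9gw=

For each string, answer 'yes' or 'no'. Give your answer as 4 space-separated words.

String 1: 'xYL9' → valid
String 2: 'VSOzUg==' → valid
String 3: 'lA==' → valid
String 4: '9gw=' → valid

Answer: yes yes yes yes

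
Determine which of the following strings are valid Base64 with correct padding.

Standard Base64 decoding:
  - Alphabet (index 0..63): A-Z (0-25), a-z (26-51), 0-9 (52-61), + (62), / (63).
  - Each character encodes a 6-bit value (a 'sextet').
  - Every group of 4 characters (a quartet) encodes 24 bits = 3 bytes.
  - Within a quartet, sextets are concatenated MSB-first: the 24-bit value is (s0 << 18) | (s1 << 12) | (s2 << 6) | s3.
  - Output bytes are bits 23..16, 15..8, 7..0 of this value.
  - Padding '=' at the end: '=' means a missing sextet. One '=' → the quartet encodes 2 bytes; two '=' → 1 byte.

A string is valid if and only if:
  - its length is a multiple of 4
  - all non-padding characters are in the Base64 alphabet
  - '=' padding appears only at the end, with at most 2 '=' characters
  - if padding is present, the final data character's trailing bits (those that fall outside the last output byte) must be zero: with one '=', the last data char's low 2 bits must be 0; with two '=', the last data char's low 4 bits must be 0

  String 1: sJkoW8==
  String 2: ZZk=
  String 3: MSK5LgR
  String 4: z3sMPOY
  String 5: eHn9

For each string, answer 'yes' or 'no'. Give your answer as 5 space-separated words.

Answer: no yes no no yes

Derivation:
String 1: 'sJkoW8==' → invalid (bad trailing bits)
String 2: 'ZZk=' → valid
String 3: 'MSK5LgR' → invalid (len=7 not mult of 4)
String 4: 'z3sMPOY' → invalid (len=7 not mult of 4)
String 5: 'eHn9' → valid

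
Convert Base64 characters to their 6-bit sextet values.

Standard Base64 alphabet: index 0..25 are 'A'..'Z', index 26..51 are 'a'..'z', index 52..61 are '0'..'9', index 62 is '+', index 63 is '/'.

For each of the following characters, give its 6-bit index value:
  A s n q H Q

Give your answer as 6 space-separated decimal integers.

Answer: 0 44 39 42 7 16

Derivation:
'A': A..Z range, ord('A') − ord('A') = 0
's': a..z range, 26 + ord('s') − ord('a') = 44
'n': a..z range, 26 + ord('n') − ord('a') = 39
'q': a..z range, 26 + ord('q') − ord('a') = 42
'H': A..Z range, ord('H') − ord('A') = 7
'Q': A..Z range, ord('Q') − ord('A') = 16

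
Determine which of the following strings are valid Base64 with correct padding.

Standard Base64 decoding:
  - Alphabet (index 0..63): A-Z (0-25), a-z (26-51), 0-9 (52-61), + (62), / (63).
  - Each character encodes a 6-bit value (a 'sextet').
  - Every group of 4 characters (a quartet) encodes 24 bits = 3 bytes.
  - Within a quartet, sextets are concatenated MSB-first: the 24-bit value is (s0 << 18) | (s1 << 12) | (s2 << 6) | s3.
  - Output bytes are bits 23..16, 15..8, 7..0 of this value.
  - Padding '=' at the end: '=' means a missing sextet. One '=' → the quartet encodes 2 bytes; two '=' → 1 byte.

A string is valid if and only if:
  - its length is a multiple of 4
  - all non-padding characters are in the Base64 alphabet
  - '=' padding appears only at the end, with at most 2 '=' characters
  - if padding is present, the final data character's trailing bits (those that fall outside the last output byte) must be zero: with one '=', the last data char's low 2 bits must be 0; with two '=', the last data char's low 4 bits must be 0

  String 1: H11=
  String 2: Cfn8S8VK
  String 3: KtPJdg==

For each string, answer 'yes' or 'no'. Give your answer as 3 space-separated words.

Answer: no yes yes

Derivation:
String 1: 'H11=' → invalid (bad trailing bits)
String 2: 'Cfn8S8VK' → valid
String 3: 'KtPJdg==' → valid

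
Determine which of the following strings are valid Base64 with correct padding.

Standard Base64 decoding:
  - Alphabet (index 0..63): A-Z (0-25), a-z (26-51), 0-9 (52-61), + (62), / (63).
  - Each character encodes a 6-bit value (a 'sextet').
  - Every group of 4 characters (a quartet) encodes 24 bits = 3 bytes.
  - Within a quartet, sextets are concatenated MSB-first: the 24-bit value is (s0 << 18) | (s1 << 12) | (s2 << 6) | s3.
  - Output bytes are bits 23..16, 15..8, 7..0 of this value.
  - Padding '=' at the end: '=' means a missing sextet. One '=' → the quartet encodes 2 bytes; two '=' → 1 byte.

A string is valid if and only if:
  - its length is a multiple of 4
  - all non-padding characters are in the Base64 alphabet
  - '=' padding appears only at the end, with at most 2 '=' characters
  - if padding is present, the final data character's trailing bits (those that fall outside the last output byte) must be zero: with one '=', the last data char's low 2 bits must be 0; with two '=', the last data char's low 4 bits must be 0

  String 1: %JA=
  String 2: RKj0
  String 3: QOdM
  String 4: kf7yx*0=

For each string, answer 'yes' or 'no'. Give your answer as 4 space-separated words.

Answer: no yes yes no

Derivation:
String 1: '%JA=' → invalid (bad char(s): ['%'])
String 2: 'RKj0' → valid
String 3: 'QOdM' → valid
String 4: 'kf7yx*0=' → invalid (bad char(s): ['*'])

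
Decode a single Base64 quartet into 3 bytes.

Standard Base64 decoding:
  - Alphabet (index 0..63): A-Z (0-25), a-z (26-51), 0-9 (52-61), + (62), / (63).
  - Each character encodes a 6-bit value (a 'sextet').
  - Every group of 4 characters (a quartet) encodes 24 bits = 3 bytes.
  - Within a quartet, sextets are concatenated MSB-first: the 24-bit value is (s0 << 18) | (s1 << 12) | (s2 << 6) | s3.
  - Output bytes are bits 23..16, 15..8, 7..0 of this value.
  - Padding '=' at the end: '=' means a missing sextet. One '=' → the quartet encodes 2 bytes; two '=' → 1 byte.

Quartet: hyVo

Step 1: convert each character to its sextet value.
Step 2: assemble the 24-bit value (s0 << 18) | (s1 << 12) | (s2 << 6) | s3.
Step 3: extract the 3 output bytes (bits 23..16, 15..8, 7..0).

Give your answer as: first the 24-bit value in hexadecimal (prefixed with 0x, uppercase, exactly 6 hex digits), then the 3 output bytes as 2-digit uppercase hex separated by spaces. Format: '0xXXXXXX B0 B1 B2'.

Answer: 0x872568 87 25 68

Derivation:
Sextets: h=33, y=50, V=21, o=40
24-bit: (33<<18) | (50<<12) | (21<<6) | 40
      = 0x840000 | 0x032000 | 0x000540 | 0x000028
      = 0x872568
Bytes: (v>>16)&0xFF=87, (v>>8)&0xFF=25, v&0xFF=68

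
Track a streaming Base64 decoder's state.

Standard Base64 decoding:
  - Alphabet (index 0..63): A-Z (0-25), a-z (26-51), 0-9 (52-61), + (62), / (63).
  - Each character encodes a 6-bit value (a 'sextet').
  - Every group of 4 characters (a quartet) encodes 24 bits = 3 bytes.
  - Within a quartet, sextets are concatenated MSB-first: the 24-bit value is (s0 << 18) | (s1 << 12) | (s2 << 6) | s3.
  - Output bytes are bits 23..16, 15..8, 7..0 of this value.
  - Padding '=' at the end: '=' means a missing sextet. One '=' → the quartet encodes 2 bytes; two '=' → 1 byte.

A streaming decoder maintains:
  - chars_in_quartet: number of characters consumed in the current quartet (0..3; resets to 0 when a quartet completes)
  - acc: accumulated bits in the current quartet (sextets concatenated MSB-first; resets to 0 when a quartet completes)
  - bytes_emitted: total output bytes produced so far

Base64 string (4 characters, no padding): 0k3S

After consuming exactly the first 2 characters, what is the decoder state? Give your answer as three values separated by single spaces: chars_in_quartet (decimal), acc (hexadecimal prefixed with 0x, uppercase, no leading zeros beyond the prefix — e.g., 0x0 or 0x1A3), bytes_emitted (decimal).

After char 0 ('0'=52): chars_in_quartet=1 acc=0x34 bytes_emitted=0
After char 1 ('k'=36): chars_in_quartet=2 acc=0xD24 bytes_emitted=0

Answer: 2 0xD24 0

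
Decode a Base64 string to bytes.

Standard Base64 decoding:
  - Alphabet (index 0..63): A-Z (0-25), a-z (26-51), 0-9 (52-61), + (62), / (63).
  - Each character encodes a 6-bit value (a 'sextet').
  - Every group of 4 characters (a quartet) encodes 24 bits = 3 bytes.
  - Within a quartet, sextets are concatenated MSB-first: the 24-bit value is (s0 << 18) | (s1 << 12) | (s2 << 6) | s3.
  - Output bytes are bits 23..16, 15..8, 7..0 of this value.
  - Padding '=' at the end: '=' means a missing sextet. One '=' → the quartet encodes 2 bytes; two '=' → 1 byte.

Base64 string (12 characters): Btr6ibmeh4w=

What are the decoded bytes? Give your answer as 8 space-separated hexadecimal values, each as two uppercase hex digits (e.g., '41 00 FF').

After char 0 ('B'=1): chars_in_quartet=1 acc=0x1 bytes_emitted=0
After char 1 ('t'=45): chars_in_quartet=2 acc=0x6D bytes_emitted=0
After char 2 ('r'=43): chars_in_quartet=3 acc=0x1B6B bytes_emitted=0
After char 3 ('6'=58): chars_in_quartet=4 acc=0x6DAFA -> emit 06 DA FA, reset; bytes_emitted=3
After char 4 ('i'=34): chars_in_quartet=1 acc=0x22 bytes_emitted=3
After char 5 ('b'=27): chars_in_quartet=2 acc=0x89B bytes_emitted=3
After char 6 ('m'=38): chars_in_quartet=3 acc=0x226E6 bytes_emitted=3
After char 7 ('e'=30): chars_in_quartet=4 acc=0x89B99E -> emit 89 B9 9E, reset; bytes_emitted=6
After char 8 ('h'=33): chars_in_quartet=1 acc=0x21 bytes_emitted=6
After char 9 ('4'=56): chars_in_quartet=2 acc=0x878 bytes_emitted=6
After char 10 ('w'=48): chars_in_quartet=3 acc=0x21E30 bytes_emitted=6
Padding '=': partial quartet acc=0x21E30 -> emit 87 8C; bytes_emitted=8

Answer: 06 DA FA 89 B9 9E 87 8C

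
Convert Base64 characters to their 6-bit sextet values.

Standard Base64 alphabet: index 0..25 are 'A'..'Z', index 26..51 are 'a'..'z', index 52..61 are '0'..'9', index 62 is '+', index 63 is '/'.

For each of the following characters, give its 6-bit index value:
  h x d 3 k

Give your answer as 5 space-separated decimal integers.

Answer: 33 49 29 55 36

Derivation:
'h': a..z range, 26 + ord('h') − ord('a') = 33
'x': a..z range, 26 + ord('x') − ord('a') = 49
'd': a..z range, 26 + ord('d') − ord('a') = 29
'3': 0..9 range, 52 + ord('3') − ord('0') = 55
'k': a..z range, 26 + ord('k') − ord('a') = 36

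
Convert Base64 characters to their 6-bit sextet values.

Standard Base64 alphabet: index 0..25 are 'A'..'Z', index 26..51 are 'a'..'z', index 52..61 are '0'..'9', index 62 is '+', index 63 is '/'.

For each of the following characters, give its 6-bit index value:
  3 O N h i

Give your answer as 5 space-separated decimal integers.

'3': 0..9 range, 52 + ord('3') − ord('0') = 55
'O': A..Z range, ord('O') − ord('A') = 14
'N': A..Z range, ord('N') − ord('A') = 13
'h': a..z range, 26 + ord('h') − ord('a') = 33
'i': a..z range, 26 + ord('i') − ord('a') = 34

Answer: 55 14 13 33 34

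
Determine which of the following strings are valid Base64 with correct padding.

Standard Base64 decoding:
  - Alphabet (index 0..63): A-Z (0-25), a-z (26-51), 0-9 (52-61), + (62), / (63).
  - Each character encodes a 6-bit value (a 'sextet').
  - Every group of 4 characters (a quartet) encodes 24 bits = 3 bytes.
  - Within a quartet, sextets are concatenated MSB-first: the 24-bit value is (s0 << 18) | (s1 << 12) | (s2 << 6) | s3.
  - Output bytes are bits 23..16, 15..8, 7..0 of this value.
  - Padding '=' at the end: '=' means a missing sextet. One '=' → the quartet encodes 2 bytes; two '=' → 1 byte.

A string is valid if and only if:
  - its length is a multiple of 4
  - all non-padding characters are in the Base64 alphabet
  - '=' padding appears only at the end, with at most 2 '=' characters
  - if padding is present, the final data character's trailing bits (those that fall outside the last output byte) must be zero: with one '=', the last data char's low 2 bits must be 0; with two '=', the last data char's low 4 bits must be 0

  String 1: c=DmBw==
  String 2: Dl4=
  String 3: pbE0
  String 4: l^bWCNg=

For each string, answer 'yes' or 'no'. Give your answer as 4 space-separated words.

Answer: no yes yes no

Derivation:
String 1: 'c=DmBw==' → invalid (bad char(s): ['=']; '=' in middle)
String 2: 'Dl4=' → valid
String 3: 'pbE0' → valid
String 4: 'l^bWCNg=' → invalid (bad char(s): ['^'])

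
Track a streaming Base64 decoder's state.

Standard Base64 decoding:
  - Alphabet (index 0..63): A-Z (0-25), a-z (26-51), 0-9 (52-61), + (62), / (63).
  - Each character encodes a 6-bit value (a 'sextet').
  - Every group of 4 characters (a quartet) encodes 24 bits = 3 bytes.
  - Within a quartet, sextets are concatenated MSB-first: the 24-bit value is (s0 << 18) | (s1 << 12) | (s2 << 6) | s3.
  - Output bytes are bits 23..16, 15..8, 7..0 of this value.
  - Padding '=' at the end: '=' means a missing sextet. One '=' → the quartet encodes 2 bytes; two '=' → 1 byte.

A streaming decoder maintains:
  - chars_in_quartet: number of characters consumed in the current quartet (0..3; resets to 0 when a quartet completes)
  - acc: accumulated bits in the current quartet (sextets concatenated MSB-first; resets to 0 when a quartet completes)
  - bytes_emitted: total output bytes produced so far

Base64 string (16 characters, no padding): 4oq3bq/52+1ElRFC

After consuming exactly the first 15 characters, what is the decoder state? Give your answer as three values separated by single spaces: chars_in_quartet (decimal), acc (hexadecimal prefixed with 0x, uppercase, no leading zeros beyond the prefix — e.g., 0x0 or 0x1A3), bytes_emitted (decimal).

After char 0 ('4'=56): chars_in_quartet=1 acc=0x38 bytes_emitted=0
After char 1 ('o'=40): chars_in_quartet=2 acc=0xE28 bytes_emitted=0
After char 2 ('q'=42): chars_in_quartet=3 acc=0x38A2A bytes_emitted=0
After char 3 ('3'=55): chars_in_quartet=4 acc=0xE28AB7 -> emit E2 8A B7, reset; bytes_emitted=3
After char 4 ('b'=27): chars_in_quartet=1 acc=0x1B bytes_emitted=3
After char 5 ('q'=42): chars_in_quartet=2 acc=0x6EA bytes_emitted=3
After char 6 ('/'=63): chars_in_quartet=3 acc=0x1BABF bytes_emitted=3
After char 7 ('5'=57): chars_in_quartet=4 acc=0x6EAFF9 -> emit 6E AF F9, reset; bytes_emitted=6
After char 8 ('2'=54): chars_in_quartet=1 acc=0x36 bytes_emitted=6
After char 9 ('+'=62): chars_in_quartet=2 acc=0xDBE bytes_emitted=6
After char 10 ('1'=53): chars_in_quartet=3 acc=0x36FB5 bytes_emitted=6
After char 11 ('E'=4): chars_in_quartet=4 acc=0xDBED44 -> emit DB ED 44, reset; bytes_emitted=9
After char 12 ('l'=37): chars_in_quartet=1 acc=0x25 bytes_emitted=9
After char 13 ('R'=17): chars_in_quartet=2 acc=0x951 bytes_emitted=9
After char 14 ('F'=5): chars_in_quartet=3 acc=0x25445 bytes_emitted=9

Answer: 3 0x25445 9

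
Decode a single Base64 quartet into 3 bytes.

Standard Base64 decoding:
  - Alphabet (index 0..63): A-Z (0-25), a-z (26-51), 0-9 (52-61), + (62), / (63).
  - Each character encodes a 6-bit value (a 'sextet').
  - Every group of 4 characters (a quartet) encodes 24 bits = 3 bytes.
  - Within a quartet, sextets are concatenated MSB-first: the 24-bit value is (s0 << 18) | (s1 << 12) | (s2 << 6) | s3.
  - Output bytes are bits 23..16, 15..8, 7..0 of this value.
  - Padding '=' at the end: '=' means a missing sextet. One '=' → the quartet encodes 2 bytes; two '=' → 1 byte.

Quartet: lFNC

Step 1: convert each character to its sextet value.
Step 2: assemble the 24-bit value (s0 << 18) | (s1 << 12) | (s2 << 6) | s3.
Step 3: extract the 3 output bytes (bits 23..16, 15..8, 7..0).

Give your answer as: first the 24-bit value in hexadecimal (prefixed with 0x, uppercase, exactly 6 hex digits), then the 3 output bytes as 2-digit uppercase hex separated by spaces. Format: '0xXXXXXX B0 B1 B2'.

Answer: 0x945342 94 53 42

Derivation:
Sextets: l=37, F=5, N=13, C=2
24-bit: (37<<18) | (5<<12) | (13<<6) | 2
      = 0x940000 | 0x005000 | 0x000340 | 0x000002
      = 0x945342
Bytes: (v>>16)&0xFF=94, (v>>8)&0xFF=53, v&0xFF=42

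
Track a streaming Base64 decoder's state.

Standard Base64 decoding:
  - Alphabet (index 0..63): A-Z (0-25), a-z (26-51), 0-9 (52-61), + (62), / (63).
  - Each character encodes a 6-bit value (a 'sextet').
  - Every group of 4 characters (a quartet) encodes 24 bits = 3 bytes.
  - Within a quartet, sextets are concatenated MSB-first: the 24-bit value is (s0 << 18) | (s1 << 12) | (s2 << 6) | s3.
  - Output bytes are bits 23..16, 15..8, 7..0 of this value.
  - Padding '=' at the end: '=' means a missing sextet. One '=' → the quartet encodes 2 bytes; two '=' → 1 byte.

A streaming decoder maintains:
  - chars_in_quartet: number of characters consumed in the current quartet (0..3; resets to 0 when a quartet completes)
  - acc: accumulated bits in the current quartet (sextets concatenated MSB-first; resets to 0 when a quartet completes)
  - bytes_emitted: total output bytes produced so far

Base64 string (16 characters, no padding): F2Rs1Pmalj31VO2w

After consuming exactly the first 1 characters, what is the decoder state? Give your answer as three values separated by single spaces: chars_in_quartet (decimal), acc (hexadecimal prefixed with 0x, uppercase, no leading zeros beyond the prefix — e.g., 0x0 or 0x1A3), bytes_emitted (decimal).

After char 0 ('F'=5): chars_in_quartet=1 acc=0x5 bytes_emitted=0

Answer: 1 0x5 0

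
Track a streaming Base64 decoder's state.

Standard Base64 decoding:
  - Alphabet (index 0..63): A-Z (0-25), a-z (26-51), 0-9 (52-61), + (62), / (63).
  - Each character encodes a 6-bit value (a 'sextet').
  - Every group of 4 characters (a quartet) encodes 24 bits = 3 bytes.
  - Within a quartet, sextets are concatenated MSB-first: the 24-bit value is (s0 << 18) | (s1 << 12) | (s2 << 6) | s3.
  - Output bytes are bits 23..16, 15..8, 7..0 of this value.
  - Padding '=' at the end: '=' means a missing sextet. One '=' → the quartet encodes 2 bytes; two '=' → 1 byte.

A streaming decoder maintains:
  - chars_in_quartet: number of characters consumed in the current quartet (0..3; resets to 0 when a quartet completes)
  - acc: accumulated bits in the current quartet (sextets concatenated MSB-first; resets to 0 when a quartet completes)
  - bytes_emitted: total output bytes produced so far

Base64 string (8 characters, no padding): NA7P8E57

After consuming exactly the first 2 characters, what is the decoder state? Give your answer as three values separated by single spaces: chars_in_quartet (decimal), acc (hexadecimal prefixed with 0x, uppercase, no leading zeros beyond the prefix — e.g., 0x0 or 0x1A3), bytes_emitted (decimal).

After char 0 ('N'=13): chars_in_quartet=1 acc=0xD bytes_emitted=0
After char 1 ('A'=0): chars_in_quartet=2 acc=0x340 bytes_emitted=0

Answer: 2 0x340 0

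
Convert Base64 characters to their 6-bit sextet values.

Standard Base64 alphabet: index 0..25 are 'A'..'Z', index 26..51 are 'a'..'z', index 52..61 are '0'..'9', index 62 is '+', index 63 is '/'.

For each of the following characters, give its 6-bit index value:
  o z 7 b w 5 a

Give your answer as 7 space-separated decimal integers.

'o': a..z range, 26 + ord('o') − ord('a') = 40
'z': a..z range, 26 + ord('z') − ord('a') = 51
'7': 0..9 range, 52 + ord('7') − ord('0') = 59
'b': a..z range, 26 + ord('b') − ord('a') = 27
'w': a..z range, 26 + ord('w') − ord('a') = 48
'5': 0..9 range, 52 + ord('5') − ord('0') = 57
'a': a..z range, 26 + ord('a') − ord('a') = 26

Answer: 40 51 59 27 48 57 26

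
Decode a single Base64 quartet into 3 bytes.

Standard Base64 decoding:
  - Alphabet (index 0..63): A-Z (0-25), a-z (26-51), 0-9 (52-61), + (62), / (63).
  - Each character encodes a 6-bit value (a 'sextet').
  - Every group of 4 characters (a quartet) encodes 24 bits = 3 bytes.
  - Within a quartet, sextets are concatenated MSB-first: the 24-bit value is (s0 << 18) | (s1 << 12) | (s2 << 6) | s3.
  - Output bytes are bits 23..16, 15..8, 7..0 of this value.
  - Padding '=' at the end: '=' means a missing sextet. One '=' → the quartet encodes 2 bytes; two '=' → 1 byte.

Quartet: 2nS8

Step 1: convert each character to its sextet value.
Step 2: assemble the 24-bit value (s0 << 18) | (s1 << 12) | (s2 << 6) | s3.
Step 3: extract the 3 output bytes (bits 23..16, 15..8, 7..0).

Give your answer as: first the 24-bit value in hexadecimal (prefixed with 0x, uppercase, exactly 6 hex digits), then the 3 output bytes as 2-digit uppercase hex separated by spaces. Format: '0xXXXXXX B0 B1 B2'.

Answer: 0xDA74BC DA 74 BC

Derivation:
Sextets: 2=54, n=39, S=18, 8=60
24-bit: (54<<18) | (39<<12) | (18<<6) | 60
      = 0xD80000 | 0x027000 | 0x000480 | 0x00003C
      = 0xDA74BC
Bytes: (v>>16)&0xFF=DA, (v>>8)&0xFF=74, v&0xFF=BC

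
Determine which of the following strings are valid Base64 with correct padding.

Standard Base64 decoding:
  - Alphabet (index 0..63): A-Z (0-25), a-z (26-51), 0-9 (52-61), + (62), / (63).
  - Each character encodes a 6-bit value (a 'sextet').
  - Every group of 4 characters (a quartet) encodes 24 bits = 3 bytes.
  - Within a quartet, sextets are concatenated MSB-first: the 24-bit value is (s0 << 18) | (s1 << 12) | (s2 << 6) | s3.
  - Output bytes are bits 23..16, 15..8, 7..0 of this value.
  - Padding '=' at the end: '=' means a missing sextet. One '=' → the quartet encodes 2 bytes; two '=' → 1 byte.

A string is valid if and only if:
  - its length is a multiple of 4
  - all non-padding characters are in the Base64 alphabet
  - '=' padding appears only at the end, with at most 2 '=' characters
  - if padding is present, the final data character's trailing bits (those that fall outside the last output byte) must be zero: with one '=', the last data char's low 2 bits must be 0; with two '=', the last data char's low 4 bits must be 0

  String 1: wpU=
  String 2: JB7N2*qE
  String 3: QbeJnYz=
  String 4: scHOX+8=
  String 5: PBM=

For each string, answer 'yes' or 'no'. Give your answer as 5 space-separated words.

Answer: yes no no yes yes

Derivation:
String 1: 'wpU=' → valid
String 2: 'JB7N2*qE' → invalid (bad char(s): ['*'])
String 3: 'QbeJnYz=' → invalid (bad trailing bits)
String 4: 'scHOX+8=' → valid
String 5: 'PBM=' → valid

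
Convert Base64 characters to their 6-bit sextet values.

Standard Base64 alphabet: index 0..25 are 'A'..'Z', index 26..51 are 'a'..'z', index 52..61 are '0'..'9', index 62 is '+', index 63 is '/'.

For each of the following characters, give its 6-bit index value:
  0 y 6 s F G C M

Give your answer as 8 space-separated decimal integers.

'0': 0..9 range, 52 + ord('0') − ord('0') = 52
'y': a..z range, 26 + ord('y') − ord('a') = 50
'6': 0..9 range, 52 + ord('6') − ord('0') = 58
's': a..z range, 26 + ord('s') − ord('a') = 44
'F': A..Z range, ord('F') − ord('A') = 5
'G': A..Z range, ord('G') − ord('A') = 6
'C': A..Z range, ord('C') − ord('A') = 2
'M': A..Z range, ord('M') − ord('A') = 12

Answer: 52 50 58 44 5 6 2 12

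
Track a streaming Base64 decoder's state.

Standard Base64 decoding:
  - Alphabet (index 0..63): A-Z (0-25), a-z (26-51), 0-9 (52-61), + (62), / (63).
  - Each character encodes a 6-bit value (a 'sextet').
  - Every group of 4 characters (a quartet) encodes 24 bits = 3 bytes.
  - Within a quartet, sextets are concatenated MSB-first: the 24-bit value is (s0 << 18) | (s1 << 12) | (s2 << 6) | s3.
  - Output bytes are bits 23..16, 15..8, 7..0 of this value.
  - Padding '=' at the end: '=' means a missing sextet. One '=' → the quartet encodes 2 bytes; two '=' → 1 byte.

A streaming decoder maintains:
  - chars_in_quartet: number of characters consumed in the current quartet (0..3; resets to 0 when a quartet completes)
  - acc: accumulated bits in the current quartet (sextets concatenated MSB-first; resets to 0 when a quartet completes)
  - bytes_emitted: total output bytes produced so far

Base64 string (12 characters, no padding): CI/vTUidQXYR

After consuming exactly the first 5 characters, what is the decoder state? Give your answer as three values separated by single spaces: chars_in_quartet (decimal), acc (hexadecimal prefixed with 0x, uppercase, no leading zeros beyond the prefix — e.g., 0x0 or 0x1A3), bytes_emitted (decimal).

After char 0 ('C'=2): chars_in_quartet=1 acc=0x2 bytes_emitted=0
After char 1 ('I'=8): chars_in_quartet=2 acc=0x88 bytes_emitted=0
After char 2 ('/'=63): chars_in_quartet=3 acc=0x223F bytes_emitted=0
After char 3 ('v'=47): chars_in_quartet=4 acc=0x88FEF -> emit 08 8F EF, reset; bytes_emitted=3
After char 4 ('T'=19): chars_in_quartet=1 acc=0x13 bytes_emitted=3

Answer: 1 0x13 3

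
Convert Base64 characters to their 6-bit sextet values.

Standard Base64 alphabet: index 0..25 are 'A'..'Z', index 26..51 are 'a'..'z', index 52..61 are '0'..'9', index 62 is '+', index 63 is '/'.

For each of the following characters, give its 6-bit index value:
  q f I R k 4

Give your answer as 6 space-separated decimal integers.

'q': a..z range, 26 + ord('q') − ord('a') = 42
'f': a..z range, 26 + ord('f') − ord('a') = 31
'I': A..Z range, ord('I') − ord('A') = 8
'R': A..Z range, ord('R') − ord('A') = 17
'k': a..z range, 26 + ord('k') − ord('a') = 36
'4': 0..9 range, 52 + ord('4') − ord('0') = 56

Answer: 42 31 8 17 36 56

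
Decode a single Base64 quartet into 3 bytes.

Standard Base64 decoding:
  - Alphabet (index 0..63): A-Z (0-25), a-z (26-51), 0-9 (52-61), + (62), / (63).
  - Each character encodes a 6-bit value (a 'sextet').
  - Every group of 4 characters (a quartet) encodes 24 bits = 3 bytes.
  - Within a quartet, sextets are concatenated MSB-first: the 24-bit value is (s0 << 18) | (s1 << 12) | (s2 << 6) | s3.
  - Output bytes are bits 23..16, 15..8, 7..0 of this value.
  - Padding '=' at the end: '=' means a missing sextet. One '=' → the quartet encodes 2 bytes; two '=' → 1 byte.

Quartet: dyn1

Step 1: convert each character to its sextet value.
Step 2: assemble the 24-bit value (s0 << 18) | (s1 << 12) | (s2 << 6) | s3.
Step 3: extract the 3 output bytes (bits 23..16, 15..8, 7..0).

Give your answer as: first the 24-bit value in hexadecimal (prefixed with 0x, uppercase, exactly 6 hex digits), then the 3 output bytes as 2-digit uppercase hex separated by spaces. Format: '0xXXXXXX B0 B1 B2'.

Sextets: d=29, y=50, n=39, 1=53
24-bit: (29<<18) | (50<<12) | (39<<6) | 53
      = 0x740000 | 0x032000 | 0x0009C0 | 0x000035
      = 0x7729F5
Bytes: (v>>16)&0xFF=77, (v>>8)&0xFF=29, v&0xFF=F5

Answer: 0x7729F5 77 29 F5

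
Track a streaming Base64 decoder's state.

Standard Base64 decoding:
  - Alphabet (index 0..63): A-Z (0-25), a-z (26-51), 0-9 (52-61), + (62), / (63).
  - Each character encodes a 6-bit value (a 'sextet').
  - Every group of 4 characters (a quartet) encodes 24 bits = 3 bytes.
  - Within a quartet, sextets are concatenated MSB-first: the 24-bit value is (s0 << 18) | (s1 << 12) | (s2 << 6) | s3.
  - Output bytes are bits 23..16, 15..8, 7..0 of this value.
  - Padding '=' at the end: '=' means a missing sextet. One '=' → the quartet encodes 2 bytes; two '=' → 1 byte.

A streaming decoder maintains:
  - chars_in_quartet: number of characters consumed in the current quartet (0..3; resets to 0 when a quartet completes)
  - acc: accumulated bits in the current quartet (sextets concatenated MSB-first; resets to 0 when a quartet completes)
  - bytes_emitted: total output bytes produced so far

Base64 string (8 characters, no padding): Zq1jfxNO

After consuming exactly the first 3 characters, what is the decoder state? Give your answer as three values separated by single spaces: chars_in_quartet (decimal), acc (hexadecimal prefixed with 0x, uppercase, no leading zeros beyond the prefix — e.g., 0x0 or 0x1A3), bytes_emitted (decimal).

After char 0 ('Z'=25): chars_in_quartet=1 acc=0x19 bytes_emitted=0
After char 1 ('q'=42): chars_in_quartet=2 acc=0x66A bytes_emitted=0
After char 2 ('1'=53): chars_in_quartet=3 acc=0x19AB5 bytes_emitted=0

Answer: 3 0x19AB5 0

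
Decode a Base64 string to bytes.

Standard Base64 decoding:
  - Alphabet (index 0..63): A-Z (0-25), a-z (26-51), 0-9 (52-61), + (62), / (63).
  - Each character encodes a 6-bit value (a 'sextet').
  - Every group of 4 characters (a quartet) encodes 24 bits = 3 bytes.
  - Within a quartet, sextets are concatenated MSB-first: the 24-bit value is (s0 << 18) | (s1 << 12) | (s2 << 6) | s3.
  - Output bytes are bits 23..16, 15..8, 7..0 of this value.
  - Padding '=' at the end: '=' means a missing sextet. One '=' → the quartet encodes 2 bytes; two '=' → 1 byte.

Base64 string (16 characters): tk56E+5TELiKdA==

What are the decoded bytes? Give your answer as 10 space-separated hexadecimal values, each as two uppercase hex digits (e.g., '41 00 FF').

After char 0 ('t'=45): chars_in_quartet=1 acc=0x2D bytes_emitted=0
After char 1 ('k'=36): chars_in_quartet=2 acc=0xB64 bytes_emitted=0
After char 2 ('5'=57): chars_in_quartet=3 acc=0x2D939 bytes_emitted=0
After char 3 ('6'=58): chars_in_quartet=4 acc=0xB64E7A -> emit B6 4E 7A, reset; bytes_emitted=3
After char 4 ('E'=4): chars_in_quartet=1 acc=0x4 bytes_emitted=3
After char 5 ('+'=62): chars_in_quartet=2 acc=0x13E bytes_emitted=3
After char 6 ('5'=57): chars_in_quartet=3 acc=0x4FB9 bytes_emitted=3
After char 7 ('T'=19): chars_in_quartet=4 acc=0x13EE53 -> emit 13 EE 53, reset; bytes_emitted=6
After char 8 ('E'=4): chars_in_quartet=1 acc=0x4 bytes_emitted=6
After char 9 ('L'=11): chars_in_quartet=2 acc=0x10B bytes_emitted=6
After char 10 ('i'=34): chars_in_quartet=3 acc=0x42E2 bytes_emitted=6
After char 11 ('K'=10): chars_in_quartet=4 acc=0x10B88A -> emit 10 B8 8A, reset; bytes_emitted=9
After char 12 ('d'=29): chars_in_quartet=1 acc=0x1D bytes_emitted=9
After char 13 ('A'=0): chars_in_quartet=2 acc=0x740 bytes_emitted=9
Padding '==': partial quartet acc=0x740 -> emit 74; bytes_emitted=10

Answer: B6 4E 7A 13 EE 53 10 B8 8A 74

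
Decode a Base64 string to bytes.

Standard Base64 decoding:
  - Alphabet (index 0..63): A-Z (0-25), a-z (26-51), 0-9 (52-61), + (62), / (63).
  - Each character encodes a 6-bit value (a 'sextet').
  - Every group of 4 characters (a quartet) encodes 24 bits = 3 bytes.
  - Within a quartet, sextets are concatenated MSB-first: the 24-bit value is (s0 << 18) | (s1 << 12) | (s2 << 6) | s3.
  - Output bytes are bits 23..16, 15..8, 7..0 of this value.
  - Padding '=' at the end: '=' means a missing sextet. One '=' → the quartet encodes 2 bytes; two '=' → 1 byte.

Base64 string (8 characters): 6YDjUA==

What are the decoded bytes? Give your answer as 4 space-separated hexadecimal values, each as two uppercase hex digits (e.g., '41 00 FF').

Answer: E9 80 E3 50

Derivation:
After char 0 ('6'=58): chars_in_quartet=1 acc=0x3A bytes_emitted=0
After char 1 ('Y'=24): chars_in_quartet=2 acc=0xE98 bytes_emitted=0
After char 2 ('D'=3): chars_in_quartet=3 acc=0x3A603 bytes_emitted=0
After char 3 ('j'=35): chars_in_quartet=4 acc=0xE980E3 -> emit E9 80 E3, reset; bytes_emitted=3
After char 4 ('U'=20): chars_in_quartet=1 acc=0x14 bytes_emitted=3
After char 5 ('A'=0): chars_in_quartet=2 acc=0x500 bytes_emitted=3
Padding '==': partial quartet acc=0x500 -> emit 50; bytes_emitted=4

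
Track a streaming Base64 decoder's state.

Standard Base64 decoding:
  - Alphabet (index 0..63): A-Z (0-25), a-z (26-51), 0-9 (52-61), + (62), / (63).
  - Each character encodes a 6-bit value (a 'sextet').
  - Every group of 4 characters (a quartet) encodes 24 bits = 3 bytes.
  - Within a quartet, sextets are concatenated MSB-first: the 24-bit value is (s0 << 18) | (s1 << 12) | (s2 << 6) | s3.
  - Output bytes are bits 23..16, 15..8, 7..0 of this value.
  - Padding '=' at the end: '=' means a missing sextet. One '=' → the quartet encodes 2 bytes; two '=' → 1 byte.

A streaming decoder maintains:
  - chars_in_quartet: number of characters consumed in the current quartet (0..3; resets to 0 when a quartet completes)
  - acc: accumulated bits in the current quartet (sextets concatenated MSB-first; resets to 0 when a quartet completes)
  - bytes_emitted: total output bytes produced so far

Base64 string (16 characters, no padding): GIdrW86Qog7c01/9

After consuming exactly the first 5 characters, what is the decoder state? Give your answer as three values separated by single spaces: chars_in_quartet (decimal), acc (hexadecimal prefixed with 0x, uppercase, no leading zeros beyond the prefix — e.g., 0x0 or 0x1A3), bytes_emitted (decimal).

After char 0 ('G'=6): chars_in_quartet=1 acc=0x6 bytes_emitted=0
After char 1 ('I'=8): chars_in_quartet=2 acc=0x188 bytes_emitted=0
After char 2 ('d'=29): chars_in_quartet=3 acc=0x621D bytes_emitted=0
After char 3 ('r'=43): chars_in_quartet=4 acc=0x18876B -> emit 18 87 6B, reset; bytes_emitted=3
After char 4 ('W'=22): chars_in_quartet=1 acc=0x16 bytes_emitted=3

Answer: 1 0x16 3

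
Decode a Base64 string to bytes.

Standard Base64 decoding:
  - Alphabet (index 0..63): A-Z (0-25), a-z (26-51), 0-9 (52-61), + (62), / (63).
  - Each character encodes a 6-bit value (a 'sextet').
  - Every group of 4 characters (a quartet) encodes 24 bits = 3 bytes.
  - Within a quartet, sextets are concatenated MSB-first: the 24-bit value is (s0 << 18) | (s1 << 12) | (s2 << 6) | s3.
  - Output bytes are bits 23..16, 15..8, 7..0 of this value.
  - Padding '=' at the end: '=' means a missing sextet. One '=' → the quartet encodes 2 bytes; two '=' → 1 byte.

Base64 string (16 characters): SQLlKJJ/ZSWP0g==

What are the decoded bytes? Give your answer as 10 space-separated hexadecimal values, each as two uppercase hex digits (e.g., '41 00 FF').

Answer: 49 02 E5 28 92 7F 65 25 8F D2

Derivation:
After char 0 ('S'=18): chars_in_quartet=1 acc=0x12 bytes_emitted=0
After char 1 ('Q'=16): chars_in_quartet=2 acc=0x490 bytes_emitted=0
After char 2 ('L'=11): chars_in_quartet=3 acc=0x1240B bytes_emitted=0
After char 3 ('l'=37): chars_in_quartet=4 acc=0x4902E5 -> emit 49 02 E5, reset; bytes_emitted=3
After char 4 ('K'=10): chars_in_quartet=1 acc=0xA bytes_emitted=3
After char 5 ('J'=9): chars_in_quartet=2 acc=0x289 bytes_emitted=3
After char 6 ('J'=9): chars_in_quartet=3 acc=0xA249 bytes_emitted=3
After char 7 ('/'=63): chars_in_quartet=4 acc=0x28927F -> emit 28 92 7F, reset; bytes_emitted=6
After char 8 ('Z'=25): chars_in_quartet=1 acc=0x19 bytes_emitted=6
After char 9 ('S'=18): chars_in_quartet=2 acc=0x652 bytes_emitted=6
After char 10 ('W'=22): chars_in_quartet=3 acc=0x19496 bytes_emitted=6
After char 11 ('P'=15): chars_in_quartet=4 acc=0x65258F -> emit 65 25 8F, reset; bytes_emitted=9
After char 12 ('0'=52): chars_in_quartet=1 acc=0x34 bytes_emitted=9
After char 13 ('g'=32): chars_in_quartet=2 acc=0xD20 bytes_emitted=9
Padding '==': partial quartet acc=0xD20 -> emit D2; bytes_emitted=10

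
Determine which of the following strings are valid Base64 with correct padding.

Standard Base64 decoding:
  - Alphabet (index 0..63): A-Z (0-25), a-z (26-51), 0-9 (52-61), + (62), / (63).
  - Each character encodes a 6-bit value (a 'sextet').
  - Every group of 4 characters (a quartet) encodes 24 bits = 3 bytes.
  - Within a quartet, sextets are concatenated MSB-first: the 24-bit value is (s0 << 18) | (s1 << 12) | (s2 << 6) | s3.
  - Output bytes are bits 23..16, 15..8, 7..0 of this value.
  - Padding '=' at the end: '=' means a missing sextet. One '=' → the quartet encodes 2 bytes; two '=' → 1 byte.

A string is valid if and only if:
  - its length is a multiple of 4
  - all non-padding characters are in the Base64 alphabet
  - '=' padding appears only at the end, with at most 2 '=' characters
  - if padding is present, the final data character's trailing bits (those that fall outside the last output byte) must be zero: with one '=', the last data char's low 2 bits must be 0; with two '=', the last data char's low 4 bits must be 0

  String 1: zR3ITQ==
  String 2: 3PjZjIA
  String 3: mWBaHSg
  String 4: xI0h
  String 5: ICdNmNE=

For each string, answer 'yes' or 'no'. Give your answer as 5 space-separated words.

String 1: 'zR3ITQ==' → valid
String 2: '3PjZjIA' → invalid (len=7 not mult of 4)
String 3: 'mWBaHSg' → invalid (len=7 not mult of 4)
String 4: 'xI0h' → valid
String 5: 'ICdNmNE=' → valid

Answer: yes no no yes yes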